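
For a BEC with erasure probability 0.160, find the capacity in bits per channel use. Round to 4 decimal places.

Binary erasure channel: capacity C = 1 − ε.
C = 1 − 0.160 = 0.8400 bits per channel use.

0.8400 bits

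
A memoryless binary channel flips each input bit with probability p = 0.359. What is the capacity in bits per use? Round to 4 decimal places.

Binary symmetric channel: C = 1 − h₂(ε) where h₂ is the binary entropy function.
h₂(0.359) = −0.359·log₂0.359 − 0.641·log₂0.641 = 0.9418.
C = 1 − 0.9418 = 0.0582 bits per channel use.

0.0582 bits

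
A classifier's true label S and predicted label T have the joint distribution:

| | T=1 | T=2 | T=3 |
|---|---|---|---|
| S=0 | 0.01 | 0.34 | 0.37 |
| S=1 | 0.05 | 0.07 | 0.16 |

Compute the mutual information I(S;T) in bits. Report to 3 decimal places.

0.078 bits

Marginals: p(S) = (0.7200, 0.2800), p(T) = (0.0600, 0.4100, 0.5300).
I(S;T) = Σ p(x,y)·log₂[p(x,y)/(p(x)p(y))].
  (0,1): 0.01·log₂(0.2315) = -0.0211
  (0,2): 0.34·log₂(1.1518) = 0.0693
  (0,3): 0.37·log₂(0.9696) = -0.0165
  (1,1): 0.05·log₂(2.9762) = 0.0787
  (1,2): 0.07·log₂(0.6098) = -0.0500
  (1,3): 0.16·log₂(1.0782) = 0.0174
Sum = 0.078 bits.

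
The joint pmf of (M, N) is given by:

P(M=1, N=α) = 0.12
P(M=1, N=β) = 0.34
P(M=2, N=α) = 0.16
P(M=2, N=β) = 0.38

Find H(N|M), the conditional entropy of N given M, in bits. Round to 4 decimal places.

Chain rule: H(N|M) = H(M,N) − H(M).
Marginals: p(M) = (0.4600, 0.5400), p(N) = (0.2800, 0.7200).
H(M,N) = 1.8497 bits; H(M) = 0.9954 bits.
H(N|M) = 1.8497 − 0.9954 = 0.8543 bits.

0.8543 bits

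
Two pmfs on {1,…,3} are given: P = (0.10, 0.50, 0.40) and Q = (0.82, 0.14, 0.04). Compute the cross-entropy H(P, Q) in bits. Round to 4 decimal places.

H(P,Q) = −Σ p·log₂ q.
  −0.10·log₂(0.82) = 0.02863
  −0.50·log₂(0.14) = 1.41825
  −0.40·log₂(0.04) = 1.85754
H(P,Q) = 3.3044 bits.

3.3044 bits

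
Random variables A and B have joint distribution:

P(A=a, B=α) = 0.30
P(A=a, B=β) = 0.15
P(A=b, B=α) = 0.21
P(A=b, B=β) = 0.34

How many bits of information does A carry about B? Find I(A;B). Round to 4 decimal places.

Marginals: p(A) = (0.4500, 0.5500), p(B) = (0.5100, 0.4900).
I(A;B) = H(A) + H(B) − H(A,B).
H(A) = 0.9928, H(B) = 0.9997, H(A,B) = 1.9336.
I(A;B) = 0.9928 + 0.9997 − 1.9336 = 0.0589 bits.

0.0589 bits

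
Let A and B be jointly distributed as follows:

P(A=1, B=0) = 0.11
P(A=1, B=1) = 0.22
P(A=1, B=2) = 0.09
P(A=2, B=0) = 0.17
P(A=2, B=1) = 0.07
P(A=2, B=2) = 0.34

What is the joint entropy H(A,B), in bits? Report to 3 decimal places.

H(A,B) = −Σ p(x,y)·log₂ p(x,y) over all 6 cells.
  cell (1,0): −0.11·log₂0.11 = 0.3503
  cell (1,1): −0.22·log₂0.22 = 0.4806
  cell (1,2): −0.09·log₂0.09 = 0.3127
  cell (2,0): −0.17·log₂0.17 = 0.4346
  cell (2,1): −0.07·log₂0.07 = 0.2686
  cell (2,2): −0.34·log₂0.34 = 0.5292
Sum = 2.376 bits.

2.376 bits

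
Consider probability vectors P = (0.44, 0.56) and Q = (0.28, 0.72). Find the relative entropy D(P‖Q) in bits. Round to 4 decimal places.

0.0839 bits

D(P‖Q) = Σ p·log₂(p/q).
  0.44·log₂(0.44/0.28) = 0.28691
  0.56·log₂(0.56/0.72) = -0.20304
D(P‖Q) = 0.0839 bits.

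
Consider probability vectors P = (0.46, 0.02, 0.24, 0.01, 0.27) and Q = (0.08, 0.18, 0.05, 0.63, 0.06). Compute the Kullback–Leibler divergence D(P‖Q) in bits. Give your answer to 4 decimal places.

2.1667 bits

D(P‖Q) = Σ p·log₂(p/q).
  0.46·log₂(0.46/0.08) = 1.16084
  0.02·log₂(0.02/0.18) = -0.06340
  0.24·log₂(0.24/0.05) = 0.54313
  0.01·log₂(0.01/0.63) = -0.05977
  0.27·log₂(0.27/0.06) = 0.58588
D(P‖Q) = 2.1667 bits.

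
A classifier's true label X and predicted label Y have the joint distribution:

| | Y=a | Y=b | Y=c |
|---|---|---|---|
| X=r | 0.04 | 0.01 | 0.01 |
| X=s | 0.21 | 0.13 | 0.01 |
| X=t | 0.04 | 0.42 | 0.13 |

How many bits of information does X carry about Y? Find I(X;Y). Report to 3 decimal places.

Marginals: p(X) = (0.0600, 0.3500, 0.5900), p(Y) = (0.2900, 0.5600, 0.1500).
I(X;Y) = Σ p(x,y)·log₂[p(x,y)/(p(x)p(y))].
  (r,a): 0.04·log₂(2.2989) = 0.0480
  (r,b): 0.01·log₂(0.2976) = -0.0175
  (r,c): 0.01·log₂(1.1111) = 0.0015
  (s,a): 0.21·log₂(2.0690) = 0.2203
  (s,b): 0.13·log₂(0.6633) = -0.0770
  (s,c): 0.01·log₂(0.1905) = -0.0239
  (t,a): 0.04·log₂(0.2338) = -0.0839
  (t,b): 0.42·log₂(1.2712) = 0.1454
  (t,c): 0.13·log₂(1.4689) = 0.0721
Sum = 0.285 bits.

0.285 bits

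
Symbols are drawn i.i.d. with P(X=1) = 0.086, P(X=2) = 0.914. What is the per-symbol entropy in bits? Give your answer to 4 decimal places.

H(X) = −Σ p·log₂ p.
  −(0.086)·log₂(0.086) = 0.30440
  −(0.914)·log₂(0.914) = 0.11858
Sum: 0.30440 + 0.11858 = 0.4230 bits.

0.4230 bits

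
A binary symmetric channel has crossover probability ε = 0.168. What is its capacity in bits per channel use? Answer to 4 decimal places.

Binary symmetric channel: C = 1 − h₂(ε) where h₂ is the binary entropy function.
h₂(0.168) = −0.168·log₂0.168 − 0.832·log₂0.832 = 0.6531.
C = 1 − 0.6531 = 0.3469 bits per channel use.

0.3469 bits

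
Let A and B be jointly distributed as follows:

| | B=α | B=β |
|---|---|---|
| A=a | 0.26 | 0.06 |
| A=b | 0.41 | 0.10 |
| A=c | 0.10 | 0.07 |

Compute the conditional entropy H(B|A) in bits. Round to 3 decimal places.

0.753 bits

Marginals: p(A) = (0.3200, 0.5100, 0.1700), p(B) = (0.7700, 0.2300).
H(B|A) = Σ p(A) · H(B|A=·).
  A=a: p=0.3200, H(B|A=a) = 0.6962
  A=b: p=0.5100, H(B|A=b) = 0.7140
  A=c: p=0.1700, H(B|A=c) = 0.9774
Weighted sum = 0.753 bits.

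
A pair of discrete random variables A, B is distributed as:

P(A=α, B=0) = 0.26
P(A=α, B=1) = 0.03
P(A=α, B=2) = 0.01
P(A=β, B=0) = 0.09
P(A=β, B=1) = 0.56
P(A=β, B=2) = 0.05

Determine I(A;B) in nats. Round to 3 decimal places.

0.266 nats

Marginals: p(A) = (0.3000, 0.7000), p(B) = (0.3500, 0.5900, 0.0600).
I(A;B) = Σ p(x,y)·ln[p(x,y)/(p(x)p(y))].
  (α,0): 0.26·ln(2.4762) = 0.2357
  (α,1): 0.03·ln(0.1695) = -0.0532
  (α,2): 0.01·ln(0.5556) = -0.0059
  (β,0): 0.09·ln(0.3673) = -0.0901
  (β,1): 0.56·ln(1.3559) = 0.1705
  (β,2): 0.05·ln(1.1905) = 0.0087
Sum = 0.266 nats.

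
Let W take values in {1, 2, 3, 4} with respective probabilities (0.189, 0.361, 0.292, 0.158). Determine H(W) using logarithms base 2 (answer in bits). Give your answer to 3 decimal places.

H(W) = −Σ p·log₂ p.
  −(0.189)·log₂(0.189) = 0.4543
  −(0.361)·log₂(0.361) = 0.5306
  −(0.292)·log₂(0.292) = 0.5186
  −(0.158)·log₂(0.158) = 0.4206
Sum: 0.4543 + 0.5306 + 0.5186 + 0.4206 = 1.924 bits.

1.924 bits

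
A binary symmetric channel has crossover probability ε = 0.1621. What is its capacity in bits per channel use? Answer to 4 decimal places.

Binary symmetric channel: C = 1 − h₂(ε) where h₂ is the binary entropy function.
h₂(0.1621) = −0.1621·log₂0.1621 − 0.8379·log₂0.8379 = 0.6393.
C = 1 − 0.6393 = 0.3607 bits per channel use.

0.3607 bits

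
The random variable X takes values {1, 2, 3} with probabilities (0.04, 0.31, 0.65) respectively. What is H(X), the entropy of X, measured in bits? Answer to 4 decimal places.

H(X) = −Σ p·log₂ p.
  −(0.04)·log₂(0.04) = 0.18575
  −(0.31)·log₂(0.31) = 0.52379
  −(0.65)·log₂(0.65) = 0.40397
Sum: 0.18575 + 0.52379 + 0.40397 = 1.1135 bits.

1.1135 bits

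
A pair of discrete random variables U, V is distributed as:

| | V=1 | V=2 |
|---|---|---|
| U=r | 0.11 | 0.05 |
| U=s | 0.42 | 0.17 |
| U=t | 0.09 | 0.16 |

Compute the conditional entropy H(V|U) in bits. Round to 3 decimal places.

Marginals: p(U) = (0.1600, 0.5900, 0.2500), p(V) = (0.6200, 0.3800).
H(V|U) = Σ p(U) · H(V|U=·).
  U=r: p=0.1600, H(V|U=r) = 0.8960
  U=s: p=0.5900, H(V|U=s) = 0.8663
  U=t: p=0.2500, H(V|U=t) = 0.9427
Weighted sum = 0.890 bits.

0.890 bits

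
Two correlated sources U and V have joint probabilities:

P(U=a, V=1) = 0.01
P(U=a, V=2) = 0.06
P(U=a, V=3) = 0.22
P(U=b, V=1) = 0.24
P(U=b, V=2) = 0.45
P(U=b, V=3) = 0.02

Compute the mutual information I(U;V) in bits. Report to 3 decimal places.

0.442 bits

Marginals: p(U) = (0.2900, 0.7100), p(V) = (0.2500, 0.5100, 0.2400).
I(U;V) = H(U) + H(V) − H(U,V).
H(U) = 0.8687, H(V) = 1.4896, H(U,V) = 1.9160.
I(U;V) = 0.8687 + 1.4896 − 1.9160 = 0.442 bits.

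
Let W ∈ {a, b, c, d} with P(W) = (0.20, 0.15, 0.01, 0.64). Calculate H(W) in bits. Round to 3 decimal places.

1.353 bits

H(W) = −Σ p·log₂ p.
  −(0.20)·log₂(0.20) = 0.4644
  −(0.15)·log₂(0.15) = 0.4105
  −(0.01)·log₂(0.01) = 0.0664
  −(0.64)·log₂(0.64) = 0.4121
Sum: 0.4644 + 0.4105 + 0.0664 + 0.4121 = 1.353 bits.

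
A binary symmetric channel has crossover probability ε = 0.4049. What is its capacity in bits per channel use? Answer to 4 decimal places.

Binary symmetric channel: C = 1 − h₂(ε) where h₂ is the binary entropy function.
h₂(0.4049) = −0.4049·log₂0.4049 − 0.5951·log₂0.5951 = 0.9737.
C = 1 − 0.9737 = 0.0263 bits per channel use.

0.0263 bits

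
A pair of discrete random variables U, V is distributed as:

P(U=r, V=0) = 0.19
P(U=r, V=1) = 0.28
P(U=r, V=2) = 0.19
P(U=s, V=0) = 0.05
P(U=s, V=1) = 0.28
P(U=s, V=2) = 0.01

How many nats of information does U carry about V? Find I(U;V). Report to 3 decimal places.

Marginals: p(U) = (0.6600, 0.3400), p(V) = (0.2400, 0.5600, 0.2000).
I(U;V) = H(U) + H(V) − H(U,V).
H(U) = 0.6410, H(V) = 0.9891, H(U,V) = 1.5398.
I(U;V) = 0.6410 + 0.9891 − 1.5398 = 0.090 nats.

0.090 nats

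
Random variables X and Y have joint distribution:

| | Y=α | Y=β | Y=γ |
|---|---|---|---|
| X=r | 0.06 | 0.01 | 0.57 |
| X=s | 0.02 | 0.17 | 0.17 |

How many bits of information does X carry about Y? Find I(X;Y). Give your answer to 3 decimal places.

Marginals: p(X) = (0.6400, 0.3600), p(Y) = (0.0800, 0.1800, 0.7400).
I(X;Y) = H(X) + H(Y) − H(X,Y).
H(X) = 0.9427, H(Y) = 1.0583, H(X,Y) = 1.7543.
I(X;Y) = 0.9427 + 1.0583 − 1.7543 = 0.247 bits.

0.247 bits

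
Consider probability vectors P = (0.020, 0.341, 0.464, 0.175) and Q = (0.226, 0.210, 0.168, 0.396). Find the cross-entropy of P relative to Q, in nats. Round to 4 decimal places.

H(P,Q) = −Σ p·ln q.
  −0.020·ln(0.226) = 0.02974
  −0.341·ln(0.210) = 0.53218
  −0.464·ln(0.168) = 0.82768
  −0.175·ln(0.396) = 0.16211
H(P,Q) = 1.5517 nats.

1.5517 nats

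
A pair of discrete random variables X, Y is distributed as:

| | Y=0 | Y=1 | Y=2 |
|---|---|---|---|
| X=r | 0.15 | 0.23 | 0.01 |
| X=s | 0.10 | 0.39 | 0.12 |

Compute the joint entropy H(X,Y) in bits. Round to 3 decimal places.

2.194 bits

H(X,Y) = −Σ p(x,y)·log₂ p(x,y) over all 6 cells.
  cell (r,0): −0.15·log₂0.15 = 0.4105
  cell (r,1): −0.23·log₂0.23 = 0.4877
  cell (r,2): −0.01·log₂0.01 = 0.0664
  cell (s,0): −0.10·log₂0.10 = 0.3322
  cell (s,1): −0.39·log₂0.39 = 0.5298
  cell (s,2): −0.12·log₂0.12 = 0.3671
Sum = 2.194 bits.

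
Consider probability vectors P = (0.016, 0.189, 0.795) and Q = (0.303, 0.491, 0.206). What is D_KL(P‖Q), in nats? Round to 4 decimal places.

D(P‖Q) = Σ p·ln(p/q).
  0.016·ln(0.016/0.303) = -0.04706
  0.189·ln(0.189/0.491) = -0.18044
  0.795·ln(0.795/0.206) = 1.07362
D(P‖Q) = 0.8461 nats.

0.8461 nats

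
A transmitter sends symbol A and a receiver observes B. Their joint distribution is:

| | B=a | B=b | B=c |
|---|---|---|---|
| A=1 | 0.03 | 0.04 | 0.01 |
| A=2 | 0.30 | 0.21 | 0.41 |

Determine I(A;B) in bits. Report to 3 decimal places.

0.030 bits

Marginals: p(A) = (0.0800, 0.9200), p(B) = (0.3300, 0.2500, 0.4200).
I(A;B) = H(A) + H(B) − H(A,B).
H(A) = 0.4022, H(B) = 1.5535, H(A,B) = 1.9253.
I(A;B) = 0.4022 + 1.5535 − 1.9253 = 0.030 bits.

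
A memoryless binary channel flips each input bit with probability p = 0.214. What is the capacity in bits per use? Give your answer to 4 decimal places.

0.2509 bits

Binary symmetric channel: C = 1 − h₂(ε) where h₂ is the binary entropy function.
h₂(0.214) = −0.214·log₂0.214 − 0.786·log₂0.786 = 0.7491.
C = 1 − 0.7491 = 0.2509 bits per channel use.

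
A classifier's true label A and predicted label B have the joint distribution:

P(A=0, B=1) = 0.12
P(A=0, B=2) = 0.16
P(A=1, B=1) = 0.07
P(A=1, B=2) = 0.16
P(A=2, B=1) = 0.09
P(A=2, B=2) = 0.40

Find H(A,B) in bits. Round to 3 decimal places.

2.323 bits

H(A,B) = −Σ p(x,y)·log₂ p(x,y) over all 6 cells.
  cell (0,1): −0.12·log₂0.12 = 0.3671
  cell (0,2): −0.16·log₂0.16 = 0.4230
  cell (1,1): −0.07·log₂0.07 = 0.2686
  cell (1,2): −0.16·log₂0.16 = 0.4230
  cell (2,1): −0.09·log₂0.09 = 0.3127
  cell (2,2): −0.40·log₂0.40 = 0.5288
Sum = 2.323 bits.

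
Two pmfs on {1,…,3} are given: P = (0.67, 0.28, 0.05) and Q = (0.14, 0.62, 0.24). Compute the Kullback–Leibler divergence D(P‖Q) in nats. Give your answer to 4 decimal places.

D(P‖Q) = Σ p·ln(p/q).
  0.67·ln(0.67/0.14) = 1.04898
  0.28·ln(0.28/0.62) = -0.22258
  0.05·ln(0.05/0.24) = -0.07843
D(P‖Q) = 0.7480 nats.

0.7480 nats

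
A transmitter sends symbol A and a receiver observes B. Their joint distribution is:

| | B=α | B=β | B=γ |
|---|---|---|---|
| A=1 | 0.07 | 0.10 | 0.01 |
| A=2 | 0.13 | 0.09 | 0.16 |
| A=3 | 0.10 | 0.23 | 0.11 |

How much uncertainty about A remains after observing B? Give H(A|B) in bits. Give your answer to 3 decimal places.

1.395 bits

Marginals: p(A) = (0.1800, 0.3800, 0.4400), p(B) = (0.3000, 0.4200, 0.2800).
H(A|B) = Σ p(B) · H(A|B=·).
  B=α: p=0.3000, H(A|B=α) = 1.5410
  B=β: p=0.4200, H(A|B=β) = 1.4449
  B=γ: p=0.2800, H(A|B=γ) = 1.1626
Weighted sum = 1.395 bits.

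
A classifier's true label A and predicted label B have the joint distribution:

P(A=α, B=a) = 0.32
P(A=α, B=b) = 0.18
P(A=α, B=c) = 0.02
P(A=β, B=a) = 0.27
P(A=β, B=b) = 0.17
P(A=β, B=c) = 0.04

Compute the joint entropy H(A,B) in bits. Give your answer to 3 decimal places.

H(A,B) = −Σ p(x,y)·log₂ p(x,y) over all 6 cells.
  cell (α,a): −0.32·log₂0.32 = 0.5260
  cell (α,b): −0.18·log₂0.18 = 0.4453
  cell (α,c): −0.02·log₂0.02 = 0.1129
  cell (β,a): −0.27·log₂0.27 = 0.5100
  cell (β,b): −0.17·log₂0.17 = 0.4346
  cell (β,c): −0.04·log₂0.04 = 0.1858
Sum = 2.215 bits.

2.215 bits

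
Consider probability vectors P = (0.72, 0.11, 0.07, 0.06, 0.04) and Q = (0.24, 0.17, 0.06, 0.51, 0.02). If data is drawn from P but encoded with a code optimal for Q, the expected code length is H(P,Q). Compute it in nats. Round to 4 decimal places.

1.6163 nats

H(P,Q) = −Σ p·ln q.
  −0.72·ln(0.24) = 1.02752
  −0.11·ln(0.17) = 0.19492
  −0.07·ln(0.06) = 0.19694
  −0.06·ln(0.51) = 0.04040
  −0.04·ln(0.02) = 0.15648
H(P,Q) = 1.6163 nats.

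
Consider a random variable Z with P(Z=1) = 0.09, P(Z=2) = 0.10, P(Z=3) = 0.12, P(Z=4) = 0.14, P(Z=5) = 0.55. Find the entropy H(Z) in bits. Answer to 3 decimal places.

H(Z) = −Σ p·log₂ p.
  −(0.09)·log₂(0.09) = 0.3127
  −(0.10)·log₂(0.10) = 0.3322
  −(0.12)·log₂(0.12) = 0.3671
  −(0.14)·log₂(0.14) = 0.3971
  −(0.55)·log₂(0.55) = 0.4744
Sum: 0.3127 + 0.3322 + 0.3671 + 0.3971 + 0.4744 = 1.883 bits.

1.883 bits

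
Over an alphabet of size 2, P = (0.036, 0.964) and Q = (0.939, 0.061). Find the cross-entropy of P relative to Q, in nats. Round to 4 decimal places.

2.6985 nats

H(P,Q) = −Σ p·ln q.
  −0.036·ln(0.939) = 0.00227
  −0.964·ln(0.061) = 2.69619
H(P,Q) = 2.6985 nats.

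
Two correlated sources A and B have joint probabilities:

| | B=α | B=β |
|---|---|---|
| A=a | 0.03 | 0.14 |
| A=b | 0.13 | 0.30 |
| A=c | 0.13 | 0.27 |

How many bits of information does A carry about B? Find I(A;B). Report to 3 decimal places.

0.010 bits

Marginals: p(A) = (0.1700, 0.4300, 0.4000), p(B) = (0.2900, 0.7100).
I(A;B) = Σ p(x,y)·log₂[p(x,y)/(p(x)p(y))].
  (a,α): 0.03·log₂(0.6085) = -0.0215
  (a,β): 0.14·log₂(1.1599) = 0.0300
  (b,α): 0.13·log₂(1.0425) = 0.0078
  (b,β): 0.30·log₂(0.9826) = -0.0076
  (c,α): 0.13·log₂(1.1207) = 0.0214
  (c,β): 0.27·log₂(0.9507) = -0.0197
Sum = 0.010 bits.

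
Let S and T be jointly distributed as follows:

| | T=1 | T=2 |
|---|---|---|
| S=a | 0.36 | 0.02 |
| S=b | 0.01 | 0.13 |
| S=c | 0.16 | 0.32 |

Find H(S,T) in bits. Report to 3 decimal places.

2.042 bits

H(S,T) = −Σ p(x,y)·log₂ p(x,y) over all 6 cells.
  cell (a,1): −0.36·log₂0.36 = 0.5306
  cell (a,2): −0.02·log₂0.02 = 0.1129
  cell (b,1): −0.01·log₂0.01 = 0.0664
  cell (b,2): −0.13·log₂0.13 = 0.3826
  cell (c,1): −0.16·log₂0.16 = 0.4230
  cell (c,2): −0.32·log₂0.32 = 0.5260
Sum = 2.042 bits.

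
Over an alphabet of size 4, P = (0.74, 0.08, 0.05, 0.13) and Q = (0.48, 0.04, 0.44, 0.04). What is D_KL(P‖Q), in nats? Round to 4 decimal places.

0.4203 nats

D(P‖Q) = Σ p·ln(p/q).
  0.74·ln(0.74/0.48) = 0.32032
  0.08·ln(0.08/0.04) = 0.05545
  0.05·ln(0.05/0.44) = -0.10874
  0.13·ln(0.13/0.04) = 0.15323
D(P‖Q) = 0.4203 nats.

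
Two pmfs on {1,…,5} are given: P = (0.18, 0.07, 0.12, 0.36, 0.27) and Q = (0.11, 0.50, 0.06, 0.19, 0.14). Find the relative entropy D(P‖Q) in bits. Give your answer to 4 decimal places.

D(P‖Q) = Σ p·log₂(p/q).
  0.18·log₂(0.18/0.11) = 0.12789
  0.07·log₂(0.07/0.50) = -0.19856
  0.12·log₂(0.12/0.06) = 0.12000
  0.36·log₂(0.36/0.19) = 0.33192
  0.27·log₂(0.27/0.14) = 0.25583
D(P‖Q) = 0.6371 bits.

0.6371 bits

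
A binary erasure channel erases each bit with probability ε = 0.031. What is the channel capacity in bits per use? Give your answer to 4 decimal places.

0.9690 bits

Binary erasure channel: capacity C = 1 − ε.
C = 1 − 0.031 = 0.9690 bits per channel use.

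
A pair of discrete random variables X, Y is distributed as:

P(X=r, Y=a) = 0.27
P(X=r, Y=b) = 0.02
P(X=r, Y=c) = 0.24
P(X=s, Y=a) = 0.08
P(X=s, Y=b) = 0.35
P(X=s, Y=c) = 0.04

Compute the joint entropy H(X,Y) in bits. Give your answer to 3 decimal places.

H(X,Y) = −Σ p(x,y)·log₂ p(x,y) over all 6 cells.
  cell (r,a): −0.27·log₂0.27 = 0.5100
  cell (r,b): −0.02·log₂0.02 = 0.1129
  cell (r,c): −0.24·log₂0.24 = 0.4941
  cell (s,a): −0.08·log₂0.08 = 0.2915
  cell (s,b): −0.35·log₂0.35 = 0.5301
  cell (s,c): −0.04·log₂0.04 = 0.1858
Sum = 2.124 bits.

2.124 bits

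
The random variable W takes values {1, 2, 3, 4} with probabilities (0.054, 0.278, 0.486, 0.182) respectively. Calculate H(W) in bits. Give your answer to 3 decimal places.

H(W) = −Σ p·log₂ p.
  −(0.054)·log₂(0.054) = 0.2274
  −(0.278)·log₂(0.278) = 0.5134
  −(0.486)·log₂(0.486) = 0.5059
  −(0.182)·log₂(0.182) = 0.4474
Sum: 0.2274 + 0.5134 + 0.5059 + 0.4474 = 1.694 bits.

1.694 bits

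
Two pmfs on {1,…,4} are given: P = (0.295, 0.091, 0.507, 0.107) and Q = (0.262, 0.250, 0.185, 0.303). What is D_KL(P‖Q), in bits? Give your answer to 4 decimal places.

D(P‖Q) = Σ p·log₂(p/q).
  0.295·log₂(0.295/0.262) = 0.05049
  0.091·log₂(0.091/0.250) = -0.13268
  0.507·log₂(0.507/0.185) = 0.73741
  0.107·log₂(0.107/0.303) = -0.16068
D(P‖Q) = 0.4945 bits.

0.4945 bits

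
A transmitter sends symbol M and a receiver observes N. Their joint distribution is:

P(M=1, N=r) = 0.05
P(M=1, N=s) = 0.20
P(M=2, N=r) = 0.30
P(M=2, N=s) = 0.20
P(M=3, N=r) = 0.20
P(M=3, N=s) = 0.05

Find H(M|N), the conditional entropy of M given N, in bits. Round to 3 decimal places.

Chain rule: H(M|N) = H(M,N) − H(N).
Marginals: p(M) = (0.2500, 0.5000, 0.2500), p(N) = (0.5500, 0.4500).
H(M,N) = 2.3464 bits; H(N) = 0.9928 bits.
H(M|N) = 2.3464 − 0.9928 = 1.354 bits.

1.354 bits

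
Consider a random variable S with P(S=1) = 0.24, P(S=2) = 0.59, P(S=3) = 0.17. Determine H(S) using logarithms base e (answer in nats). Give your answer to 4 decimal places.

0.9550 nats

H(S) = −Σ p·ln p.
  −(0.24)·ln(0.24) = 0.34251
  −(0.59)·ln(0.59) = 0.31130
  −(0.17)·ln(0.17) = 0.30123
Sum: 0.34251 + 0.31130 + 0.30123 = 0.9550 nats.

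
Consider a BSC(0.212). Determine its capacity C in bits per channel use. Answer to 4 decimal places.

0.2547 bits

Binary symmetric channel: C = 1 − h₂(ε) where h₂ is the binary entropy function.
h₂(0.212) = −0.212·log₂0.212 − 0.788·log₂0.788 = 0.7453.
C = 1 − 0.7453 = 0.2547 bits per channel use.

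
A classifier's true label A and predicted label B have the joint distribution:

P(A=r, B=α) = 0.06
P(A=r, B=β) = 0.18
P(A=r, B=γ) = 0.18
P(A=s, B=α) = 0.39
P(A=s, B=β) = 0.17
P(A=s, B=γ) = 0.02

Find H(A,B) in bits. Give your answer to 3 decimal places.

H(A,B) = −Σ p(x,y)·log₂ p(x,y) over all 6 cells.
  cell (r,α): −0.06·log₂0.06 = 0.2435
  cell (r,β): −0.18·log₂0.18 = 0.4453
  cell (r,γ): −0.18·log₂0.18 = 0.4453
  cell (s,α): −0.39·log₂0.39 = 0.5298
  cell (s,β): −0.17·log₂0.17 = 0.4346
  cell (s,γ): −0.02·log₂0.02 = 0.1129
Sum = 2.211 bits.

2.211 bits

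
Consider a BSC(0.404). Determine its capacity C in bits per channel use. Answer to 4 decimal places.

Binary symmetric channel: C = 1 − h₂(ε) where h₂ is the binary entropy function.
h₂(0.404) = −0.404·log₂0.404 − 0.596·log₂0.596 = 0.9732.
C = 1 − 0.9732 = 0.0268 bits per channel use.

0.0268 bits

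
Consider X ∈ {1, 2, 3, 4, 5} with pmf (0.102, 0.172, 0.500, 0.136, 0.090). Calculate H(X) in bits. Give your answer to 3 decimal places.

H(X) = −Σ p·log₂ p.
  −(0.102)·log₂(0.102) = 0.3359
  −(0.172)·log₂(0.172) = 0.4368
  −(0.500)·log₂(0.500) = 0.5000
  −(0.136)·log₂(0.136) = 0.3915
  −(0.090)·log₂(0.090) = 0.3127
Sum: 0.3359 + 0.4368 + 0.5000 + 0.3915 + 0.3127 = 1.977 bits.

1.977 bits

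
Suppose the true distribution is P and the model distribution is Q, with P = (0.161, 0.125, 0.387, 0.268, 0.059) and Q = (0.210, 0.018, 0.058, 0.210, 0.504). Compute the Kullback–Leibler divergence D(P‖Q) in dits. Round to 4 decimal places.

D(P‖Q) = Σ p·log₁₀(p/q).
  0.161·log₁₀(0.161/0.210) = -0.01858
  0.125·log₁₀(0.125/0.018) = 0.10520
  0.387·log₁₀(0.387/0.058) = 0.31900
  0.268·log₁₀(0.268/0.210) = 0.02839
  0.059·log₁₀(0.059/0.504) = -0.05496
D(P‖Q) = 0.3790 dits.

0.3790 dits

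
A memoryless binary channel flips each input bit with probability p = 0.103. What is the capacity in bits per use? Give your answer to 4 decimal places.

0.5216 bits

Binary symmetric channel: C = 1 − h₂(ε) where h₂ is the binary entropy function.
h₂(0.103) = −0.103·log₂0.103 − 0.897·log₂0.897 = 0.4784.
C = 1 − 0.4784 = 0.5216 bits per channel use.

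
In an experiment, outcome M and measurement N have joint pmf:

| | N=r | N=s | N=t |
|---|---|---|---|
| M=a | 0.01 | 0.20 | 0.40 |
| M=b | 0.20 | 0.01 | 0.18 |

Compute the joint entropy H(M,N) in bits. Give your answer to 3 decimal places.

H(M,N) = −Σ p(x,y)·log₂ p(x,y) over all 6 cells.
  cell (a,r): −0.01·log₂0.01 = 0.0664
  cell (a,s): −0.20·log₂0.20 = 0.4644
  cell (a,t): −0.40·log₂0.40 = 0.5288
  cell (b,r): −0.20·log₂0.20 = 0.4644
  cell (b,s): −0.01·log₂0.01 = 0.0664
  cell (b,t): −0.18·log₂0.18 = 0.4453
Sum = 2.036 bits.

2.036 bits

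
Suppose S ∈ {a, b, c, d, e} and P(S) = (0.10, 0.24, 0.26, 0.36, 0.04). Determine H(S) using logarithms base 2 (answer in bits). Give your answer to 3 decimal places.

2.048 bits

H(S) = −Σ p·log₂ p.
  −(0.10)·log₂(0.10) = 0.3322
  −(0.24)·log₂(0.24) = 0.4941
  −(0.26)·log₂(0.26) = 0.5053
  −(0.36)·log₂(0.36) = 0.5306
  −(0.04)·log₂(0.04) = 0.1858
Sum: 0.3322 + 0.4941 + 0.5053 + 0.5306 + 0.1858 = 2.048 bits.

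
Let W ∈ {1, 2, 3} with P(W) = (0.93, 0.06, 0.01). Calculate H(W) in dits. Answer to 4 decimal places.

0.1226 dits

H(W) = −Σ p·log₁₀ p.
  −(0.93)·log₁₀(0.93) = 0.02931
  −(0.06)·log₁₀(0.06) = 0.07331
  −(0.01)·log₁₀(0.01) = 0.02000
Sum: 0.02931 + 0.07331 + 0.02000 = 0.1226 dits.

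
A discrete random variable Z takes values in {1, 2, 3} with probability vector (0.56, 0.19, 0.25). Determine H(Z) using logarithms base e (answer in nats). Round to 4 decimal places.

H(Z) = −Σ p·ln p.
  −(0.56)·ln(0.56) = 0.32470
  −(0.19)·ln(0.19) = 0.31554
  −(0.25)·ln(0.25) = 0.34657
Sum: 0.32470 + 0.31554 + 0.34657 = 0.9868 nats.

0.9868 nats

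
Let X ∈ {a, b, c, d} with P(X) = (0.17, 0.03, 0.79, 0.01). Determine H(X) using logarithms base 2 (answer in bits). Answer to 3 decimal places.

0.921 bits

H(X) = −Σ p·log₂ p.
  −(0.17)·log₂(0.17) = 0.4346
  −(0.03)·log₂(0.03) = 0.1518
  −(0.79)·log₂(0.79) = 0.2687
  −(0.01)·log₂(0.01) = 0.0664
Sum: 0.4346 + 0.1518 + 0.2687 + 0.0664 = 0.921 bits.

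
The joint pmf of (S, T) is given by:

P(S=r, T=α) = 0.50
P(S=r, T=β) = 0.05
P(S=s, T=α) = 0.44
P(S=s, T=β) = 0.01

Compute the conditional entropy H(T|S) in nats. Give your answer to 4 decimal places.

0.2155 nats

Marginals: p(S) = (0.5500, 0.4500), p(T) = (0.9400, 0.0600).
H(T|S) = Σ p(S) · H(T|S=·).
  S=r: p=0.5500, H(T|S=r) = 0.3046
  S=s: p=0.4500, H(T|S=s) = 0.1066
Weighted sum = 0.2155 nats.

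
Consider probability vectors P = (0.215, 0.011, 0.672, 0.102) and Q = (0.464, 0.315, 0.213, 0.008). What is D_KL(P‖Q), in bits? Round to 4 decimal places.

D(P‖Q) = Σ p·log₂(p/q).
  0.215·log₂(0.215/0.464) = -0.23860
  0.011·log₂(0.011/0.315) = -0.05324
  0.672·log₂(0.672/0.213) = 1.11391
  0.102·log₂(0.102/0.008) = 0.37459
D(P‖Q) = 1.1967 bits.

1.1967 bits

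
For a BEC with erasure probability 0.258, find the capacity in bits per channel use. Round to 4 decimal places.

0.7420 bits

Binary erasure channel: capacity C = 1 − ε.
C = 1 − 0.258 = 0.7420 bits per channel use.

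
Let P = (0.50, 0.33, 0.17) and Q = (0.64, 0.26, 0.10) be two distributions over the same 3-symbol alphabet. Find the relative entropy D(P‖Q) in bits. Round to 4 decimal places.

D(P‖Q) = Σ p·log₂(p/q).
  0.50·log₂(0.50/0.64) = -0.17807
  0.33·log₂(0.33/0.26) = 0.11350
  0.17·log₂(0.17/0.10) = 0.13014
D(P‖Q) = 0.0656 bits.

0.0656 bits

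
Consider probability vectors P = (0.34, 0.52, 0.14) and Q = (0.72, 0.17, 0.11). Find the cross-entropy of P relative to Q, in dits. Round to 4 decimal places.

0.5829 dits

H(P,Q) = −Σ p·log₁₀ q.
  −0.34·log₁₀(0.72) = 0.04851
  −0.52·log₁₀(0.17) = 0.40017
  −0.14·log₁₀(0.11) = 0.13421
H(P,Q) = 0.5829 dits.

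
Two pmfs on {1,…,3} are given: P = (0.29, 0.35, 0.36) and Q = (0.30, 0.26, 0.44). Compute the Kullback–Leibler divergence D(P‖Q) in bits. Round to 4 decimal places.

D(P‖Q) = Σ p·log₂(p/q).
  0.29·log₂(0.29/0.30) = -0.01418
  0.35·log₂(0.35/0.26) = 0.15010
  0.36·log₂(0.36/0.44) = -0.10422
D(P‖Q) = 0.0317 bits.

0.0317 bits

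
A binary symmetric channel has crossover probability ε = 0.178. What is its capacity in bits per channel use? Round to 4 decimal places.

0.3243 bits

Binary symmetric channel: C = 1 − h₂(ε) where h₂ is the binary entropy function.
h₂(0.178) = −0.178·log₂0.178 − 0.822·log₂0.822 = 0.6757.
C = 1 − 0.6757 = 0.3243 bits per channel use.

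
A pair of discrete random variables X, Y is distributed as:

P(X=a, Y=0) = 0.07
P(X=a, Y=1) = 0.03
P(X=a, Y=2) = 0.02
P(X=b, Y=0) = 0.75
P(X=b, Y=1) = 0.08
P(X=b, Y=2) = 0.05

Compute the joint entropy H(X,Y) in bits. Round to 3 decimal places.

1.352 bits

H(X,Y) = −Σ p(x,y)·log₂ p(x,y) over all 6 cells.
  cell (a,0): −0.07·log₂0.07 = 0.2686
  cell (a,1): −0.03·log₂0.03 = 0.1518
  cell (a,2): −0.02·log₂0.02 = 0.1129
  cell (b,0): −0.75·log₂0.75 = 0.3113
  cell (b,1): −0.08·log₂0.08 = 0.2915
  cell (b,2): −0.05·log₂0.05 = 0.2161
Sum = 1.352 bits.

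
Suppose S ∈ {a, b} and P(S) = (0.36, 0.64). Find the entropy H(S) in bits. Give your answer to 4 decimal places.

0.9427 bits

H(S) = −Σ p·log₂ p.
  −(0.36)·log₂(0.36) = 0.53062
  −(0.64)·log₂(0.64) = 0.41207
Sum: 0.53062 + 0.41207 = 0.9427 bits.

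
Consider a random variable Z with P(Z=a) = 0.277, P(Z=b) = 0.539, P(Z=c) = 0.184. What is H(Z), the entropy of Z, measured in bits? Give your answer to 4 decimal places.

H(Z) = −Σ p·log₂ p.
  −(0.277)·log₂(0.277) = 0.51302
  −(0.539)·log₂(0.539) = 0.48060
  −(0.184)·log₂(0.184) = 0.44937
Sum: 0.51302 + 0.48060 + 0.44937 = 1.4430 bits.

1.4430 bits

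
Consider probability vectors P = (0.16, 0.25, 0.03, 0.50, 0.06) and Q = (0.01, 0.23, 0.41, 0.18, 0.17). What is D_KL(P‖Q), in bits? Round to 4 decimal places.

1.2037 bits

D(P‖Q) = Σ p·log₂(p/q).
  0.16·log₂(0.16/0.01) = 0.64000
  0.25·log₂(0.25/0.23) = 0.03007
  0.03·log₂(0.03/0.41) = -0.11318
  0.50·log₂(0.50/0.18) = 0.73697
  0.06·log₂(0.06/0.17) = -0.09015
D(P‖Q) = 1.2037 bits.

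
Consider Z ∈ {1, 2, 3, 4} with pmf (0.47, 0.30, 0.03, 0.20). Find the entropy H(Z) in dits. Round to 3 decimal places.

H(Z) = −Σ p·log₁₀ p.
  −(0.47)·log₁₀(0.47) = 0.1541
  −(0.30)·log₁₀(0.30) = 0.1569
  −(0.03)·log₁₀(0.03) = 0.0457
  −(0.20)·log₁₀(0.20) = 0.1398
Sum: 0.1541 + 0.1569 + 0.0457 + 0.1398 = 0.496 dits.

0.496 dits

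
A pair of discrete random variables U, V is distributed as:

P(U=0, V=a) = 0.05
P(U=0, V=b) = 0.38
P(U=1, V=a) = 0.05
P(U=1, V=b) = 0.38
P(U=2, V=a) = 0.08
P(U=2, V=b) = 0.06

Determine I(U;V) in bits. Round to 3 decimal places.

Marginals: p(U) = (0.4300, 0.4300, 0.1400), p(V) = (0.1800, 0.8200).
I(U;V) = H(U) + H(V) − H(U,V).
H(U) = 1.4442, H(V) = 0.6801, H(U,V) = 2.0281.
I(U;V) = 1.4442 + 0.6801 − 2.0281 = 0.096 bits.

0.096 bits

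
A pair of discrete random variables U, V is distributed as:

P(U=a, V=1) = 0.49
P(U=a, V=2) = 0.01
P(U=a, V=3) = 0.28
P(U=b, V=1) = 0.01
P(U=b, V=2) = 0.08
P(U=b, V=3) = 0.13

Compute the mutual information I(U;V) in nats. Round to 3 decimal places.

Marginals: p(U) = (0.7800, 0.2200), p(V) = (0.5000, 0.0900, 0.4100).
I(U;V) = H(U) + H(V) − H(U,V).
H(U) = 0.5269, H(V) = 0.9288, H(U,V) = 1.2654.
I(U;V) = 0.5269 + 0.9288 − 1.2654 = 0.190 nats.

0.190 nats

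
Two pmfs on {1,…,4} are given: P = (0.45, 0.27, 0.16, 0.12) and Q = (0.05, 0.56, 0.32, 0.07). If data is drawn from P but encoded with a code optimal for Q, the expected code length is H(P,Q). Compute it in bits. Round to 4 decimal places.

H(P,Q) = −Σ p·log₂ q.
  −0.45·log₂(0.05) = 1.94487
  −0.27·log₂(0.56) = 0.22586
  −0.16·log₂(0.32) = 0.26302
  −0.12·log₂(0.07) = 0.46038
H(P,Q) = 2.8941 bits.

2.8941 bits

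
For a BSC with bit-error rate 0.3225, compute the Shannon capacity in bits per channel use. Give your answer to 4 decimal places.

Binary symmetric channel: C = 1 − h₂(ε) where h₂ is the binary entropy function.
h₂(0.3225) = −0.3225·log₂0.3225 − 0.6775·log₂0.6775 = 0.9071.
C = 1 − 0.9071 = 0.0929 bits per channel use.

0.0929 bits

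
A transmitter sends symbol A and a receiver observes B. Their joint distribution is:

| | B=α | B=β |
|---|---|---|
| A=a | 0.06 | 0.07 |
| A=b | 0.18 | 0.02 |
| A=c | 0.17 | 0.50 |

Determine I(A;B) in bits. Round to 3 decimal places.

0.206 bits

Marginals: p(A) = (0.1300, 0.2000, 0.6700), p(B) = (0.4100, 0.5900).
I(A;B) = H(A) + H(B) − H(A,B).
H(A) = 1.2341, H(B) = 0.9765, H(A,B) = 2.0049.
I(A;B) = 1.2341 + 0.9765 − 2.0049 = 0.206 bits.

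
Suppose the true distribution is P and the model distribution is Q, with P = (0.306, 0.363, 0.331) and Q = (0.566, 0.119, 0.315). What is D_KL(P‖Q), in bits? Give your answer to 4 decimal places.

0.3362 bits

D(P‖Q) = Σ p·log₂(p/q).
  0.306·log₂(0.306/0.566) = -0.27150
  0.363·log₂(0.363/0.119) = 0.58407
  0.331·log₂(0.331/0.315) = 0.02366
D(P‖Q) = 0.3362 bits.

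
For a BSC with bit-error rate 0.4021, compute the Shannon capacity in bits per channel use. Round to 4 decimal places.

0.0278 bits

Binary symmetric channel: C = 1 − h₂(ε) where h₂ is the binary entropy function.
h₂(0.4021) = −0.4021·log₂0.4021 − 0.5979·log₂0.5979 = 0.9722.
C = 1 − 0.9722 = 0.0278 bits per channel use.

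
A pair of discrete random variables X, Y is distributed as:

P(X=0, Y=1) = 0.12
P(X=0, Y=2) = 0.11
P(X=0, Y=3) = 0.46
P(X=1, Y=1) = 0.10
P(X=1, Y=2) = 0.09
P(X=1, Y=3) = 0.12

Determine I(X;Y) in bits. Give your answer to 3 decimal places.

Marginals: p(X) = (0.6900, 0.3100), p(Y) = (0.2200, 0.2000, 0.5800).
I(X;Y) = Σ p(x,y)·log₂[p(x,y)/(p(x)p(y))].
  (0,1): 0.12·log₂(0.7905) = -0.0407
  (0,2): 0.11·log₂(0.7971) = -0.0360
  (0,3): 0.46·log₂(1.1494) = 0.0924
  (1,1): 0.10·log₂(1.4663) = 0.0552
  (1,2): 0.09·log₂(1.4516) = 0.0484
  (1,3): 0.12·log₂(0.6674) = -0.0700
Sum = 0.049 bits.

0.049 bits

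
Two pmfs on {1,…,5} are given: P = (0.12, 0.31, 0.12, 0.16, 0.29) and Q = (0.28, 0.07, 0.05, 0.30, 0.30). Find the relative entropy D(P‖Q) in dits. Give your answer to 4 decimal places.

D(P‖Q) = Σ p·log₁₀(p/q).
  0.12·log₁₀(0.12/0.28) = -0.04416
  0.31·log₁₀(0.31/0.07) = 0.20034
  0.12·log₁₀(0.12/0.05) = 0.04563
  0.16·log₁₀(0.16/0.30) = -0.04368
  0.29·log₁₀(0.29/0.30) = -0.00427
D(P‖Q) = 0.1539 dits.

0.1539 dits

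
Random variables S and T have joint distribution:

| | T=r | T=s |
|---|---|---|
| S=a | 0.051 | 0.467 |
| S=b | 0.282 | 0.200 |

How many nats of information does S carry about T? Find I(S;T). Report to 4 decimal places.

0.1426 nats

Marginals: p(S) = (0.5180, 0.4820), p(T) = (0.3330, 0.6670).
I(S;T) = Σ p(x,y)·ln[p(x,y)/(p(x)p(y))].
  (a,r): 0.051·ln(0.2957) = -0.06215
  (a,s): 0.467·ln(1.3516) = 0.14072
  (b,r): 0.282·ln(1.7569) = 0.15893
  (b,s): 0.200·ln(0.6221) = -0.09493
Sum = 0.1426 nats.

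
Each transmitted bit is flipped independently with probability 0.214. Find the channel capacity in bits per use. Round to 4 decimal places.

Binary symmetric channel: C = 1 − h₂(ε) where h₂ is the binary entropy function.
h₂(0.214) = −0.214·log₂0.214 − 0.786·log₂0.786 = 0.7491.
C = 1 − 0.7491 = 0.2509 bits per channel use.

0.2509 bits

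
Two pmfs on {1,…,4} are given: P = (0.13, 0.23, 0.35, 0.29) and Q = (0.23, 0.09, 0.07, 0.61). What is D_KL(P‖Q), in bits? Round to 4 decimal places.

0.7059 bits

D(P‖Q) = Σ p·log₂(p/q).
  0.13·log₂(0.13/0.23) = -0.10701
  0.23·log₂(0.23/0.09) = 0.31134
  0.35·log₂(0.35/0.07) = 0.81267
  0.29·log₂(0.29/0.61) = -0.31110
D(P‖Q) = 0.7059 bits.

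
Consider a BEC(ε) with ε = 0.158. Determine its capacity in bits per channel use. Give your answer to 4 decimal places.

0.8420 bits

Binary erasure channel: capacity C = 1 − ε.
C = 1 − 0.158 = 0.8420 bits per channel use.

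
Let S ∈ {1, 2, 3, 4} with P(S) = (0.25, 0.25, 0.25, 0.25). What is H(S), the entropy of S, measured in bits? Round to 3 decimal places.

2.000 bits

H(S) = −Σ p·log₂ p.
  −(0.25)·log₂(0.25) = 0.5000
  −(0.25)·log₂(0.25) = 0.5000
  −(0.25)·log₂(0.25) = 0.5000
  −(0.25)·log₂(0.25) = 0.5000
Sum: 0.5000 + 0.5000 + 0.5000 + 0.5000 = 2.000 bits.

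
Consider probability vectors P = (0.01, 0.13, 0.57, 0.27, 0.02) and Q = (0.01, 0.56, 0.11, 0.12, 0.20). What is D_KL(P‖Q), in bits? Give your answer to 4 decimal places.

1.3284 bits

D(P‖Q) = Σ p·log₂(p/q).
  0.01·log₂(0.01/0.01) = 0.00000
  0.13·log₂(0.13/0.56) = -0.27390
  0.57·log₂(0.57/0.11) = 1.35287
  0.27·log₂(0.27/0.12) = 0.31588
  0.02·log₂(0.02/0.20) = -0.06644
D(P‖Q) = 1.3284 bits.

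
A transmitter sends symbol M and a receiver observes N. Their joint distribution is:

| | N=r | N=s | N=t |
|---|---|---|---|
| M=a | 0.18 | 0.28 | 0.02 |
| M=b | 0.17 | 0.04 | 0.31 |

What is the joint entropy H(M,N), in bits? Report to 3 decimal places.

H(M,N) = −Σ p(x,y)·log₂ p(x,y) over all 6 cells.
  cell (a,r): −0.18·log₂0.18 = 0.4453
  cell (a,s): −0.28·log₂0.28 = 0.5142
  cell (a,t): −0.02·log₂0.02 = 0.1129
  cell (b,r): −0.17·log₂0.17 = 0.4346
  cell (b,s): −0.04·log₂0.04 = 0.1858
  cell (b,t): −0.31·log₂0.31 = 0.5238
Sum = 2.217 bits.

2.217 bits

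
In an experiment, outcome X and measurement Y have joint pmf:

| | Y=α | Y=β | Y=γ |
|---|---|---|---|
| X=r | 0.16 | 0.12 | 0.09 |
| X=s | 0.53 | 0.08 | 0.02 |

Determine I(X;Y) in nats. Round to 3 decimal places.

0.099 nats

Marginals: p(X) = (0.3700, 0.6300), p(Y) = (0.6900, 0.2000, 0.1100).
I(X;Y) = H(X) + H(Y) − H(X,Y).
H(X) = 0.6590, H(Y) = 0.8207, H(X,Y) = 1.3811.
I(X;Y) = 0.6590 + 0.8207 − 1.3811 = 0.099 nats.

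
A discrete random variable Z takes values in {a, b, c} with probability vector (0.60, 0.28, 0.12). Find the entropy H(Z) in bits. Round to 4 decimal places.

H(Z) = −Σ p·log₂ p.
  −(0.60)·log₂(0.60) = 0.44218
  −(0.28)·log₂(0.28) = 0.51422
  −(0.12)·log₂(0.12) = 0.36707
Sum: 0.44218 + 0.51422 + 0.36707 = 1.3235 bits.

1.3235 bits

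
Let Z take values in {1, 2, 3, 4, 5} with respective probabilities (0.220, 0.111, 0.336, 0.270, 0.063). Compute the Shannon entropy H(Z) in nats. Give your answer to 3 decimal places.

1.471 nats

H(Z) = −Σ p·ln p.
  −(0.220)·ln(0.220) = 0.3331
  −(0.111)·ln(0.111) = 0.2440
  −(0.336)·ln(0.336) = 0.3665
  −(0.270)·ln(0.270) = 0.3535
  −(0.063)·ln(0.063) = 0.1742
Sum: 0.3331 + 0.2440 + 0.3665 + 0.3535 + 0.1742 = 1.471 nats.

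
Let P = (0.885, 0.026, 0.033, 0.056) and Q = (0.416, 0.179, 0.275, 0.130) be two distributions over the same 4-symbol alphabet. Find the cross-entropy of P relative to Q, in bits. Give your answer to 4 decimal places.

1.4107 bits

H(P,Q) = −Σ p·log₂ q.
  −0.885·log₂(0.416) = 1.11983
  −0.026·log₂(0.179) = 0.06453
  −0.033·log₂(0.275) = 0.06146
  −0.056·log₂(0.130) = 0.16483
H(P,Q) = 1.4107 bits.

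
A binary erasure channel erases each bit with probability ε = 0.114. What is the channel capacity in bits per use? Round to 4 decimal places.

0.8860 bits

Binary erasure channel: capacity C = 1 − ε.
C = 1 − 0.114 = 0.8860 bits per channel use.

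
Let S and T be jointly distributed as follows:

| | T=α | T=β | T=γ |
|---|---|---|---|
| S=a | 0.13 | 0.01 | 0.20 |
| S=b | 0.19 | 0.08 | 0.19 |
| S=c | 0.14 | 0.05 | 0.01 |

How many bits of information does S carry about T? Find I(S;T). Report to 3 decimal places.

0.155 bits

Marginals: p(S) = (0.3400, 0.4600, 0.2000), p(T) = (0.4600, 0.1400, 0.4000).
I(S;T) = H(S) + H(T) − H(S,T).
H(S) = 1.5089, H(T) = 1.4412, H(S,T) = 2.7951.
I(S;T) = 1.5089 + 1.4412 − 2.7951 = 0.155 bits.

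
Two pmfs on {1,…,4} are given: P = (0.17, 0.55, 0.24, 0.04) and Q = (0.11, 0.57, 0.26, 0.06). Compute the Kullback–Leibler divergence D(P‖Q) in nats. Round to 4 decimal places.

D(P‖Q) = Σ p·ln(p/q).
  0.17·ln(0.17/0.11) = 0.07400
  0.55·ln(0.55/0.57) = -0.01964
  0.24·ln(0.24/0.26) = -0.01921
  0.04·ln(0.04/0.06) = -0.01622
D(P‖Q) = 0.0189 nats.

0.0189 nats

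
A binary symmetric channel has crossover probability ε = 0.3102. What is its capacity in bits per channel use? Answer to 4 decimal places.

Binary symmetric channel: C = 1 − h₂(ε) where h₂ is the binary entropy function.
h₂(0.3102) = −0.3102·log₂0.3102 − 0.6898·log₂0.6898 = 0.8934.
C = 1 − 0.8934 = 0.1066 bits per channel use.

0.1066 bits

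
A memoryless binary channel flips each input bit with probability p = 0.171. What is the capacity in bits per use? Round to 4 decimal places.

0.3400 bits

Binary symmetric channel: C = 1 − h₂(ε) where h₂ is the binary entropy function.
h₂(0.171) = −0.171·log₂0.171 − 0.829·log₂0.829 = 0.6600.
C = 1 − 0.6600 = 0.3400 bits per channel use.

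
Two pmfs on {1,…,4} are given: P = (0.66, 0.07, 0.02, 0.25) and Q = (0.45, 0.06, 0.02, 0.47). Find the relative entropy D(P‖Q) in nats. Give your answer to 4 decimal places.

D(P‖Q) = Σ p·ln(p/q).
  0.66·ln(0.66/0.45) = 0.25277
  0.07·ln(0.07/0.06) = 0.01079
  0.02·ln(0.02/0.02) = 0.00000
  0.25·ln(0.25/0.47) = -0.15782
D(P‖Q) = 0.1057 nats.

0.1057 nats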